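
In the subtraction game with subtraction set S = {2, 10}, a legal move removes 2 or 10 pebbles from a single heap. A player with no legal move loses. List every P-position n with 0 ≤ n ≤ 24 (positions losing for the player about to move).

0, 1, 4, 5, 8, 9, 12, 13, 16, 17, 20, 21, 24

n :  0  1  2  3  4  5  6  7  8  9 10 11 12 13 14 15 16 17 18 19 20 21 22 23 24
G :  0  0  1  1  0  0  1  1  0  0  1  1  0  0  1  1  0  0  1  1  0  0  1  1  0
P-positions are exactly the n with G(n) = 0.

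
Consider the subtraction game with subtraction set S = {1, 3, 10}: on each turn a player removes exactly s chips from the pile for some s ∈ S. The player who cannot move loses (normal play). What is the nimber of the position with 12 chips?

n :  0  1  2  3  4  5  6  7  8  9 10 11 12
G :  0  1  0  1  0  1  0  1  0  1  2  3  2

2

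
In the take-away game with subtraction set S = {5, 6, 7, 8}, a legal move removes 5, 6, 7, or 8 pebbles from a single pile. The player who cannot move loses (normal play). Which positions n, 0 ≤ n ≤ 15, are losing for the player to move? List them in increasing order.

0, 1, 2, 3, 4, 13, 14, 15

G(0) = 0
G(1) = mex{} = 0
G(2) = mex{} = 0
G(3) = mex{} = 0
G(4) = mex{} = 0
G(5) = mex{0} = 1
G(6) = mex{0,0} = 1
G(7) = mex{0,0,0} = 1
G(8) = mex{0,0,0,0} = 1
G(9) = mex{0,0,0,0} = 1
G(10) = mex{1,0,0,0} = 2
G(11) = mex{1,1,0,0} = 2
G(12) = mex{1,1,1,0} = 2
G(13) = mex{1,1,1,1} = 0
G(14) = mex{1,1,1,1} = 0
G(15) = mex{2,1,1,1} = 0
P-positions are exactly the n with G(n) = 0.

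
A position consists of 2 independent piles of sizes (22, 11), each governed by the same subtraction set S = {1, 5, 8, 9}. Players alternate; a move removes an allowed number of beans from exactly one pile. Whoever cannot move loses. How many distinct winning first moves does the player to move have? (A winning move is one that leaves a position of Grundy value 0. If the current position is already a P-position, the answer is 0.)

3

All piles use S = {1, 5, 8, 9}:
n :  0  1  2  3  4  5  6  7  8  9 10 11 12 13 14 15 16 17 18 19 20 21 22
G :  0  1  0  1  0  1  0  1  2  3  2  3  2  3  2  3  0  1  0  1  0  1  0
Pile A: G(22) = 0.
Pile B: G(11) = 3.
Combined Grundy value = 0 ⊕ 3 = 3.
A winning move leaves total XOR = 0, i.e. changes one component's Grundy value g to g ⊕ X where X is the current total.
Pile A: need g' = 0⊕3 = 3. Options: 22−1→G=1, 22−5→G=1, 22−8→G=2, 22−9→G=3. Hits: 1.
Pile B: need g' = 3⊕3 = 0. Options: 11−1→G=2, 11−5→G=0, 11−8→G=1, 11−9→G=0. Hits: 2.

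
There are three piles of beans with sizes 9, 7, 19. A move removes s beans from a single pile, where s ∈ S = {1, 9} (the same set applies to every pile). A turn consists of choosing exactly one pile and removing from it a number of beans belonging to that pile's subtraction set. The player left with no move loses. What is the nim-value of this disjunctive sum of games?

All piles use S = {1, 9}:
G(0) = 0
G(1) = mex{0} = 1
G(2) = mex{1} = 0
G(3) = mex{0} = 1
G(4) = mex{1} = 0
G(5) = mex{0} = 1
G(6) = mex{1} = 0
G(7) = mex{0} = 1
G(8) = mex{1} = 0
G(9) = mex{0,0} = 1
G(10) = mex{1,1} = 0
G(11) = mex{0,0} = 1
G(12) = mex{1,1} = 0
G(13) = mex{0,0} = 1
G(14) = mex{1,1} = 0
G(15) = mex{0,0} = 1
G(16) = mex{1,1} = 0
G(17) = mex{0,0} = 1
G(18) = mex{1,1} = 0
G(19) = mex{0,0} = 1
Pile A: G(9) = 1.
Pile B: G(7) = 1.
Pile C: G(19) = 1.
Combined Grundy value = 1 ⊕ 1 ⊕ 1 = 1.

1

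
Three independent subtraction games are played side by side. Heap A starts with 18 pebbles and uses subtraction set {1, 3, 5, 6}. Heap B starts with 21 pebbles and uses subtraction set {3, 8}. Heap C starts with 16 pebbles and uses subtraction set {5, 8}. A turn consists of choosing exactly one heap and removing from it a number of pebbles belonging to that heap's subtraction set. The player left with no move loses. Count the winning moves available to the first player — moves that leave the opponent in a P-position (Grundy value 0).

2

Heap A, S = {1, 3, 5, 6}:
n :  0  1  2  3  4  5  6  7  8  9 10 11 12 13 14 15 16 17 18
G :  0  1  0  1  0  1  2  3  2  3  2  0  1  0  1  0  1  2  3
G_A(18) = 3.
Heap B, S = {3, 8}:
n :  0  1  2  3  4  5  6  7  8  9 10 11 12 13 14 15 16 17 18 19 20 21
G :  0  0  0  1  1  1  0  0  2  1  1  0  0  0  1  1  1  0  0  2  1  1
G_B(21) = 1.
Heap C, S = {5, 8}:
n :  0  1  2  3  4  5  6  7  8  9 10 11 12 13 14 15 16
G :  0  0  0  0  0  1  1  1  1  1  2  2  2  0  0  0  0
G_C(16) = 0.
Combined Grundy value = 3 ⊕ 1 ⊕ 0 = 2.
A winning move leaves total XOR = 0, i.e. changes one component's Grundy value g to g ⊕ X where X is the current total.
Heap A: need g' = 3⊕2 = 1. Options: 18−1→G=2, 18−3→G=0, 18−5→G=0, 18−6→G=1. Hits: 1.
Heap B: need g' = 1⊕2 = 3. Options: 21−3→G=0, 21−8→G=0. Hits: 0.
Heap C: need g' = 0⊕2 = 2. Options: 16−5→G=2, 16−8→G=1. Hits: 1.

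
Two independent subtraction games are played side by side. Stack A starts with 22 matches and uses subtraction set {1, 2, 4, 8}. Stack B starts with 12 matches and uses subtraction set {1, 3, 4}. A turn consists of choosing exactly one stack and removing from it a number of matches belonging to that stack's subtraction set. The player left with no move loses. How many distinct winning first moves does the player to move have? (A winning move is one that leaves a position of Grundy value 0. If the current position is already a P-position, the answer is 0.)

Stack A, S = {1, 2, 4, 8}:
G(0) = 0
G(1) = mex{0} = 1
G(2) = mex{1,0} = 2
G(3) = mex{2,1} = 0
G(4) = mex{0,2,0} = 1
G(5) = mex{1,0,1} = 2
G(6) = mex{2,1,2} = 0
G(7) = mex{0,2,0} = 1
G(8) = mex{1,0,1,0} = 2
G(9) = mex{2,1,2,1} = 0
G(10) = mex{0,2,0,2} = 1
G(11) = mex{1,0,1,0} = 2
G(12) = mex{2,1,2,1} = 0
G(13) = mex{0,2,0,2} = 1
G(14) = mex{1,0,1,0} = 2
G(15) = mex{2,1,2,1} = 0
G(16) = mex{0,2,0,2} = 1
G(17) = mex{1,0,1,0} = 2
G(18) = mex{2,1,2,1} = 0
G(19) = mex{0,2,0,2} = 1
G(20) = mex{1,0,1,0} = 2
G(21) = mex{2,1,2,1} = 0
G(22) = mex{0,2,0,2} = 1
G_A(22) = 1.
Stack B, S = {1, 3, 4}:
G(0) = 0
G(1) = mex{0} = 1
G(2) = mex{1} = 0
G(3) = mex{0,0} = 1
G(4) = mex{1,1,0} = 2
G(5) = mex{2,0,1} = 3
G(6) = mex{3,1,0} = 2
G(7) = mex{2,2,1} = 0
G(8) = mex{0,3,2} = 1
G(9) = mex{1,2,3} = 0
G(10) = mex{0,0,2} = 1
G(11) = mex{1,1,0} = 2
G(12) = mex{2,0,1} = 3
G_B(12) = 3.
Combined Grundy value = 1 ⊕ 3 = 2.
A winning move leaves total XOR = 0, i.e. changes one component's Grundy value g to g ⊕ X where X is the current total.
Stack A: need g' = 1⊕2 = 3. Options: 22−1→G=0, 22−2→G=2, 22−4→G=0, 22−8→G=2. Hits: 0.
Stack B: need g' = 3⊕2 = 1. Options: 12−1→G=2, 12−3→G=0, 12−4→G=1. Hits: 1.

1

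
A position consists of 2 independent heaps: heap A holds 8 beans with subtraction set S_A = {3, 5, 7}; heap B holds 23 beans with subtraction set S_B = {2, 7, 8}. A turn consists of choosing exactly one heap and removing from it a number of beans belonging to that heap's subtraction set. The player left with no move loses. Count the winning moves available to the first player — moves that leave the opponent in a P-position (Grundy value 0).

0

Heap A, S = {3, 5, 7}:
G(0) = 0
G(1) = mex{} = 0
G(2) = mex{} = 0
G(3) = mex{0} = 1
G(4) = mex{0} = 1
G(5) = mex{0,0} = 1
G(6) = mex{1,0} = 2
G(7) = mex{1,0,0} = 2
G(8) = mex{1,1,0} = 2
G_A(8) = 2.
Heap B, S = {2, 7, 8}:
n :  0  1  2  3  4  5  6  7  8  9 10 11 12 13 14 15 16 17 18 19 20 21 22 23
G :  0  0  1  1  0  0  1  1  2  2  0  3  1  2  0  0  1  1  2  0  0  1  1  2
G_B(23) = 2.
Combined Grundy value = 2 ⊕ 2 = 0.
A winning move leaves total XOR = 0, i.e. changes one component's Grundy value g to g ⊕ X where X is the current total.
Heap A: target g' = 2⊕0 = 2, but every legal move changes the Grundy value (mex property), so 0 moves.
Heap B: target g' = 2⊕0 = 2, but every legal move changes the Grundy value (mex property), so 0 moves.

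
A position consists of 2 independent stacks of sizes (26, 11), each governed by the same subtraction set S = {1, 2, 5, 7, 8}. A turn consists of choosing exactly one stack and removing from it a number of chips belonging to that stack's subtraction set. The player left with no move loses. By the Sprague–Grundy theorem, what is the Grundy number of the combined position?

All stacks use S = {1, 2, 5, 7, 8}:
G(0) = 0
G(1) = mex{0} = 1
G(2) = mex{1,0} = 2
G(3) = mex{2,1} = 0
G(4) = mex{0,2} = 1
G(5) = mex{1,0,0} = 2
G(6) = mex{2,1,1} = 0
G(7) = mex{0,2,2,0} = 1
G(8) = mex{1,0,0,1,0} = 2
G(9) = mex{2,1,1,2,1} = 0
G(10) = mex{0,2,2,0,2} = 1
G(11) = mex{1,0,0,1,0} = 2
G(12) = mex{2,1,1,2,1} = 0
G(13) = mex{0,2,2,0,2} = 1
G(14) = mex{1,0,0,1,0} = 2
G(15) = mex{2,1,1,2,1} = 0
G(16) = mex{0,2,2,0,2} = 1
G(17) = mex{1,0,0,1,0} = 2
G(18) = mex{2,1,1,2,1} = 0
G(19) = mex{0,2,2,0,2} = 1
G(20) = mex{1,0,0,1,0} = 2
G(21) = mex{2,1,1,2,1} = 0
G(22) = mex{0,2,2,0,2} = 1
G(23) = mex{1,0,0,1,0} = 2
G(24) = mex{2,1,1,2,1} = 0
G(25) = mex{0,2,2,0,2} = 1
G(26) = mex{1,0,0,1,0} = 2
Stack A: G(26) = 2.
Stack B: G(11) = 2.
Combined Grundy value = 2 ⊕ 2 = 0.

0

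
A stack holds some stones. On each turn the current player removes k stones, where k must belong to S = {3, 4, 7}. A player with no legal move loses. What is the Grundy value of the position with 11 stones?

G(0) = 0
G(1) = mex{} = 0
G(2) = mex{} = 0
G(3) = mex{0} = 1
G(4) = mex{0,0} = 1
G(5) = mex{0,0} = 1
G(6) = mex{1,0} = 2
G(7) = mex{1,1,0} = 2
G(8) = mex{1,1,0} = 2
G(9) = mex{2,1,0} = 3
G(10) = mex{2,2,1} = 0
G(11) = mex{2,2,1} = 0

0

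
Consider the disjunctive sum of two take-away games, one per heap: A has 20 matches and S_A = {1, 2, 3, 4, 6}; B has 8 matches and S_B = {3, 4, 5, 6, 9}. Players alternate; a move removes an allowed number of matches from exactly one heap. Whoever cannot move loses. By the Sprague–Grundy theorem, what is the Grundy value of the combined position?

Heap A, S = {1, 2, 3, 4, 6}:
n :  0  1  2  3  4  5  6  7  8  9 10 11 12 13 14 15 16 17 18 19 20
G :  0  1  2  3  4  0  1  2  3  4  0  1  2  3  4  0  1  2  3  4  0
G_A(20) = 0.
Heap B, S = {3, 4, 5, 6, 9}:
G(0) = 0
G(1) = mex{} = 0
G(2) = mex{} = 0
G(3) = mex{0} = 1
G(4) = mex{0,0} = 1
G(5) = mex{0,0,0} = 1
G(6) = mex{1,0,0,0} = 2
G(7) = mex{1,1,0,0} = 2
G(8) = mex{1,1,1,0} = 2
G_B(8) = 2.
Combined Grundy value = 0 ⊕ 2 = 2.

2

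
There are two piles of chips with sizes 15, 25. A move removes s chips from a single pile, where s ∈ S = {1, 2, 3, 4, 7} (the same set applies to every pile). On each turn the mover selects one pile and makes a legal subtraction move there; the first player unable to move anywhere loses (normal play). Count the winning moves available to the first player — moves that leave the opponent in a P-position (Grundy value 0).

0

All piles use S = {1, 2, 3, 4, 7}:
n :  0  1  2  3  4  5  6  7  8  9 10 11 12 13 14 15 16 17 18 19 20 21 22 23 24 25
G :  0  1  2  3  4  0  1  2  3  4  0  1  2  3  4  0  1  2  3  4  0  1  2  3  4  0
Pile A: G(15) = 0.
Pile B: G(25) = 0.
Combined Grundy value = 0 ⊕ 0 = 0.
A winning move leaves total XOR = 0, i.e. changes one component's Grundy value g to g ⊕ X where X is the current total.
Pile A: target g' = 0⊕0 = 0, but every legal move changes the Grundy value (mex property), so 0 moves.
Pile B: target g' = 0⊕0 = 0, but every legal move changes the Grundy value (mex property), so 0 moves.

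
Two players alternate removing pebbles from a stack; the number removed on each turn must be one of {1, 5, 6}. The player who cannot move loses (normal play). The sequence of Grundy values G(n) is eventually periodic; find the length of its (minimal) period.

n :  0  1  2  3  4  5  6  7  8  9 10 11 12 13 14 15 16 17 18 19 20 21 22 23
G :  0  1  0  1  0  1  2  3  2  3  2  0  1  0  1  0  1  2  3  2  3  2  0  1
G(n+11) = G(n) holds for n = 0,…,5 (a full window of length max(S) = 6), so the sequence is purely periodic with period 11.

11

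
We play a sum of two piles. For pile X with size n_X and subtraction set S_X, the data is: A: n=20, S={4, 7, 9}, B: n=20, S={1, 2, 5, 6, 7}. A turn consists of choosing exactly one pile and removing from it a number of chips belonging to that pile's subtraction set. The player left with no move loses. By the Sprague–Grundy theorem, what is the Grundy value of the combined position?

2

Pile A, S = {4, 7, 9}:
G(0) = 0
G(1) = mex{} = 0
G(2) = mex{} = 0
G(3) = mex{} = 0
G(4) = mex{0} = 1
G(5) = mex{0} = 1
G(6) = mex{0} = 1
G(7) = mex{0,0} = 1
G(8) = mex{1,0} = 2
G(9) = mex{1,0,0} = 2
G(10) = mex{1,0,0} = 2
G(11) = mex{1,1,0} = 2
G(12) = mex{2,1,0} = 3
G(13) = mex{2,1,1} = 0
G(14) = mex{2,1,1} = 0
G(15) = mex{2,2,1} = 0
G(16) = mex{3,2,1} = 0
G(17) = mex{0,2,2} = 1
G(18) = mex{0,2,2} = 1
G(19) = mex{0,3,2} = 1
G(20) = mex{0,0,2} = 1
G_A(20) = 1.
Pile B, S = {1, 2, 5, 6, 7}:
n :  0  1  2  3  4  5  6  7  8  9 10 11 12 13 14 15 16 17 18 19 20
G :  0  1  2  0  1  2  3  4  5  3  4  0  1  2  0  1  2  3  4  5  3
G_B(20) = 3.
Combined Grundy value = 1 ⊕ 3 = 2.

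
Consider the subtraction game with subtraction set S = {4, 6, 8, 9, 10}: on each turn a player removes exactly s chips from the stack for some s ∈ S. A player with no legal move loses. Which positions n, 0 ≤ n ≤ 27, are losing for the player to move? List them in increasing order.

n :  0  1  2  3  4  5  6  7  8  9 10 11 12 13 14 15 16 17 18 19 20 21 22 23 24 25 26 27
G :  0  0  0  0  1  1  1  1  2  2  2  2  3  3  0  0  0  0  1  1  1  1  2  2  2  2  3  3
P-positions are exactly the n with G(n) = 0.

0, 1, 2, 3, 14, 15, 16, 17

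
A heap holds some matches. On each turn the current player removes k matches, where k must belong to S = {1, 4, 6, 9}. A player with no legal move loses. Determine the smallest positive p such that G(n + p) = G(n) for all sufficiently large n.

5

n :  0  1  2  3  4  5  6  7  8  9 10 11 12 13 14 15
G :  0  1  0  1  2  0  1  0  1  2  0  1  0  1  2  0
G(n+5) = G(n) holds for n = 0,…,8 (a full window of length max(S) = 9), so the sequence is purely periodic with period 5.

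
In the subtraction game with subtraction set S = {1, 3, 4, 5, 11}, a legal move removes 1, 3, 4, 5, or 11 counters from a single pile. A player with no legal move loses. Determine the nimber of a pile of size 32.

0

G(0) = 0
G(1) = mex{0} = 1
G(2) = mex{1} = 0
G(3) = mex{0,0} = 1
G(4) = mex{1,1,0} = 2
G(5) = mex{2,0,1,0} = 3
G(6) = mex{3,1,0,1} = 2
G(7) = mex{2,2,1,0} = 3
G(8) = mex{3,3,2,1} = 0
G(9) = mex{0,2,3,2} = 1
G(10) = mex{1,3,2,3} = 0
G(11) = mex{0,0,3,2,0} = 1
G(12) = mex{1,1,0,3,1} = 2
G(13) = mex{2,0,1,0,0} = 3
G(14) = mex{3,1,0,1,1} = 2
G(15) = mex{2,2,1,0,2} = 3
G(16) = mex{3,3,2,1,3} = 0
G(17) = mex{0,2,3,2,2} = 1
G(18) = mex{1,3,2,3,3} = 0
G(19) = mex{0,0,3,2,0} = 1
G(20) = mex{1,1,0,3,1} = 2
G(21) = mex{2,0,1,0,0} = 3
G(22) = mex{3,1,0,1,1} = 2
G(23) = mex{2,2,1,0,2} = 3
G(24) = mex{3,3,2,1,3} = 0
G(25) = mex{0,2,3,2,2} = 1
G(26) = mex{1,3,2,3,3} = 0
G(27) = mex{0,0,3,2,0} = 1
G(28) = mex{1,1,0,3,1} = 2
G(29) = mex{2,0,1,0,0} = 3
G(30) = mex{3,1,0,1,1} = 2
G(31) = mex{2,2,1,0,2} = 3
G(32) = mex{3,3,2,1,3} = 0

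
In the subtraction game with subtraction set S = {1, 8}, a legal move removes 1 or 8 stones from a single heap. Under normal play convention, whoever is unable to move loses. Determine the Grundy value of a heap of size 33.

G(0) = 0
G(1) = mex{0} = 1
G(2) = mex{1} = 0
G(3) = mex{0} = 1
G(4) = mex{1} = 0
G(5) = mex{0} = 1
G(6) = mex{1} = 0
G(7) = mex{0} = 1
G(8) = mex{1,0} = 2
G(9) = mex{2,1} = 0
G(10) = mex{0,0} = 1
G(11) = mex{1,1} = 0
G(12) = mex{0,0} = 1
G(13) = mex{1,1} = 0
G(14) = mex{0,0} = 1
G(15) = mex{1,1} = 0
G(16) = mex{0,2} = 1
G(17) = mex{1,0} = 2
G(18) = mex{2,1} = 0
G(19) = mex{0,0} = 1
G(20) = mex{1,1} = 0
G(21) = mex{0,0} = 1
G(22) = mex{1,1} = 0
G(23) = mex{0,0} = 1
G(24) = mex{1,1} = 0
G(25) = mex{0,2} = 1
G(26) = mex{1,0} = 2
G(27) = mex{2,1} = 0
G(28) = mex{0,0} = 1
G(29) = mex{1,1} = 0
G(30) = mex{0,0} = 1
G(31) = mex{1,1} = 0
G(32) = mex{0,0} = 1
G(33) = mex{1,1} = 0

0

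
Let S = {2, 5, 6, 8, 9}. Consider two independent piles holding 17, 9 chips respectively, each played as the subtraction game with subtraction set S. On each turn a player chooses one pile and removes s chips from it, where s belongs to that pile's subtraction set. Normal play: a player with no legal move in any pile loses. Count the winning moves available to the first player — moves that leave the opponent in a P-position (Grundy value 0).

All piles use S = {2, 5, 6, 8, 9}:
n :  0  1  2  3  4  5  6  7  8  9 10 11 12 13 14 15 16 17
G :  0  0  1  1  0  2  1  3  2  2  3  0  2  1  0  0  1  1
Pile A: G(17) = 1.
Pile B: G(9) = 2.
Combined Grundy value = 1 ⊕ 2 = 3.
A winning move leaves total XOR = 0, i.e. changes one component's Grundy value g to g ⊕ X where X is the current total.
Pile A: need g' = 1⊕3 = 2. Options: 17−2→G=0, 17−5→G=2, 17−6→G=0, 17−8→G=2, 17−9→G=2. Hits: 3.
Pile B: need g' = 2⊕3 = 1. Options: 9−2→G=3, 9−5→G=0, 9−6→G=1, 9−8→G=0, 9−9→G=0. Hits: 1.

4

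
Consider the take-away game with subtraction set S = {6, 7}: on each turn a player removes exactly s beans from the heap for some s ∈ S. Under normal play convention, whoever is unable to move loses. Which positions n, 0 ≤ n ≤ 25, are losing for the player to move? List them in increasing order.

G(0) = 0
G(1) = mex{} = 0
G(2) = mex{} = 0
G(3) = mex{} = 0
G(4) = mex{} = 0
G(5) = mex{} = 0
G(6) = mex{0} = 1
G(7) = mex{0,0} = 1
G(8) = mex{0,0} = 1
G(9) = mex{0,0} = 1
G(10) = mex{0,0} = 1
G(11) = mex{0,0} = 1
G(12) = mex{1,0} = 2
G(13) = mex{1,1} = 0
G(14) = mex{1,1} = 0
G(15) = mex{1,1} = 0
G(16) = mex{1,1} = 0
G(17) = mex{1,1} = 0
G(18) = mex{2,1} = 0
G(19) = mex{0,2} = 1
G(20) = mex{0,0} = 1
G(21) = mex{0,0} = 1
G(22) = mex{0,0} = 1
G(23) = mex{0,0} = 1
G(24) = mex{0,0} = 1
G(25) = mex{1,0} = 2
P-positions are exactly the n with G(n) = 0.

0, 1, 2, 3, 4, 5, 13, 14, 15, 16, 17, 18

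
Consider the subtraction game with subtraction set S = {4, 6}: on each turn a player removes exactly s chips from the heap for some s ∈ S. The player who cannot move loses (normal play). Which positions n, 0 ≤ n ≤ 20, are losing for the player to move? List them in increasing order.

0, 1, 2, 3, 10, 11, 12, 13, 20

G(0) = 0
G(1) = mex{} = 0
G(2) = mex{} = 0
G(3) = mex{} = 0
G(4) = mex{0} = 1
G(5) = mex{0} = 1
G(6) = mex{0,0} = 1
G(7) = mex{0,0} = 1
G(8) = mex{1,0} = 2
G(9) = mex{1,0} = 2
G(10) = mex{1,1} = 0
G(11) = mex{1,1} = 0
G(12) = mex{2,1} = 0
G(13) = mex{2,1} = 0
G(14) = mex{0,2} = 1
G(15) = mex{0,2} = 1
G(16) = mex{0,0} = 1
G(17) = mex{0,0} = 1
G(18) = mex{1,0} = 2
G(19) = mex{1,0} = 2
G(20) = mex{1,1} = 0
P-positions are exactly the n with G(n) = 0.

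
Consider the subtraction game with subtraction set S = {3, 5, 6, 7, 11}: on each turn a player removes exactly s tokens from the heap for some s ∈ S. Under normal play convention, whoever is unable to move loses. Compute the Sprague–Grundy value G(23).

n :  0  1  2  3  4  5  6  7  8  9 10 11 12 13 14 15 16 17 18 19 20 21 22 23
G :  0  0  0  1  1  1  2  2  2  3  0  3  4  1  0  5  2  1  0  3  2  1  0  3

3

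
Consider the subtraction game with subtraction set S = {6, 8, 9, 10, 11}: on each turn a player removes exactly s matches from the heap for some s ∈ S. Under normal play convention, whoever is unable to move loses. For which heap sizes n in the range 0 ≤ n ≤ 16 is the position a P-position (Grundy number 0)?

0, 1, 2, 3, 4, 5

G(0) = 0
G(1) = mex{} = 0
G(2) = mex{} = 0
G(3) = mex{} = 0
G(4) = mex{} = 0
G(5) = mex{} = 0
G(6) = mex{0} = 1
G(7) = mex{0} = 1
G(8) = mex{0,0} = 1
G(9) = mex{0,0,0} = 1
G(10) = mex{0,0,0,0} = 1
G(11) = mex{0,0,0,0,0} = 1
G(12) = mex{1,0,0,0,0} = 2
G(13) = mex{1,0,0,0,0} = 2
G(14) = mex{1,1,0,0,0} = 2
G(15) = mex{1,1,1,0,0} = 2
G(16) = mex{1,1,1,1,0} = 2
P-positions are exactly the n with G(n) = 0.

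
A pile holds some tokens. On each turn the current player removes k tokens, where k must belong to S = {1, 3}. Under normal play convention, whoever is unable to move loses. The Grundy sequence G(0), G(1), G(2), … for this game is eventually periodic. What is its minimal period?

2

n :  0  1  2  3  4  5  6  7  8  9 10 11 12 13 14
G :  0  1  0  1  0  1  0  1  0  1  0  1  0  1  0
G(n+2) = G(n) holds for n = 0,…,2 (a full window of length max(S) = 3), so the sequence is purely periodic with period 2.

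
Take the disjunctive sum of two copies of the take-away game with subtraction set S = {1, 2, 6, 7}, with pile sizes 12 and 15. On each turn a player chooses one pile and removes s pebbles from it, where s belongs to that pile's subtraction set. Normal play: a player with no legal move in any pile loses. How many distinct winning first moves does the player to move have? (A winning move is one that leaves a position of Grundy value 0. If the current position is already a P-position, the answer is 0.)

1

All piles use S = {1, 2, 6, 7}:
G(0) = 0
G(1) = mex{0} = 1
G(2) = mex{1,0} = 2
G(3) = mex{2,1} = 0
G(4) = mex{0,2} = 1
G(5) = mex{1,0} = 2
G(6) = mex{2,1,0} = 3
G(7) = mex{3,2,1,0} = 4
G(8) = mex{4,3,2,1} = 0
G(9) = mex{0,4,0,2} = 1
G(10) = mex{1,0,1,0} = 2
G(11) = mex{2,1,2,1} = 0
G(12) = mex{0,2,3,2} = 1
G(13) = mex{1,0,4,3} = 2
G(14) = mex{2,1,0,4} = 3
G(15) = mex{3,2,1,0} = 4
Pile A: G(12) = 1.
Pile B: G(15) = 4.
Combined Grundy value = 1 ⊕ 4 = 5.
A winning move leaves total XOR = 0, i.e. changes one component's Grundy value g to g ⊕ X where X is the current total.
Pile A: need g' = 1⊕5 = 4. Options: 12−1→G=0, 12−2→G=2, 12−6→G=3, 12−7→G=2. Hits: 0.
Pile B: need g' = 4⊕5 = 1. Options: 15−1→G=3, 15−2→G=2, 15−6→G=1, 15−7→G=0. Hits: 1.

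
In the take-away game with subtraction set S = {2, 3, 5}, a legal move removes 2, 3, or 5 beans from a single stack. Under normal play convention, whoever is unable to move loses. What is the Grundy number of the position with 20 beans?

G(0) = 0
G(1) = mex{} = 0
G(2) = mex{0} = 1
G(3) = mex{0,0} = 1
G(4) = mex{1,0} = 2
G(5) = mex{1,1,0} = 2
G(6) = mex{2,1,0} = 3
G(7) = mex{2,2,1} = 0
G(8) = mex{3,2,1} = 0
G(9) = mex{0,3,2} = 1
G(10) = mex{0,0,2} = 1
G(11) = mex{1,0,3} = 2
G(12) = mex{1,1,0} = 2
G(13) = mex{2,1,0} = 3
G(14) = mex{2,2,1} = 0
G(15) = mex{3,2,1} = 0
G(16) = mex{0,3,2} = 1
G(17) = mex{0,0,2} = 1
G(18) = mex{1,0,3} = 2
G(19) = mex{1,1,0} = 2
G(20) = mex{2,1,0} = 3

3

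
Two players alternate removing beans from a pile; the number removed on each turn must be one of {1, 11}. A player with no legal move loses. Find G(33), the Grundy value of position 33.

1

n :  0  1  2  3  4  5  6  7  8  9 10 11 12 13 14 15 16 17 18 19 20 21 22 23 24 25 26 27 28 29 30 31 32 33
G :  0  1  0  1  0  1  0  1  0  1  0  1  0  1  0  1  0  1  0  1  0  1  0  1  0  1  0  1  0  1  0  1  0  1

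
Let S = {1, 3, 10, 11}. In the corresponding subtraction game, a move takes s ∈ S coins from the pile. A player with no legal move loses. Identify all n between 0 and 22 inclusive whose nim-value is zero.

n :  0  1  2  3  4  5  6  7  8  9 10 11 12 13 14 15 16 17 18 19 20 21 22
G :  0  1  0  1  0  1  0  1  0  1  2  3  2  3  2  3  2  3  2  3  0  1  0
P-positions are exactly the n with G(n) = 0.

0, 2, 4, 6, 8, 20, 22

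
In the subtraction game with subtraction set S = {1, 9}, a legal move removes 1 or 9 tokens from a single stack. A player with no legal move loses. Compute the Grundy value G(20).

G(0) = 0
G(1) = mex{0} = 1
G(2) = mex{1} = 0
G(3) = mex{0} = 1
G(4) = mex{1} = 0
G(5) = mex{0} = 1
G(6) = mex{1} = 0
G(7) = mex{0} = 1
G(8) = mex{1} = 0
G(9) = mex{0,0} = 1
G(10) = mex{1,1} = 0
G(11) = mex{0,0} = 1
G(12) = mex{1,1} = 0
G(13) = mex{0,0} = 1
G(14) = mex{1,1} = 0
G(15) = mex{0,0} = 1
G(16) = mex{1,1} = 0
G(17) = mex{0,0} = 1
G(18) = mex{1,1} = 0
G(19) = mex{0,0} = 1
G(20) = mex{1,1} = 0

0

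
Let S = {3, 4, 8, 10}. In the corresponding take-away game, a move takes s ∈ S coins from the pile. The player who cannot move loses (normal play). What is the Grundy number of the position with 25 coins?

0

n :  0  1  2  3  4  5  6  7  8  9 10 11 12 13 14 15 16 17 18 19 20 21 22 23 24 25
G :  0  0  0  1  1  1  2  0  2  3  1  3  4  0  0  2  1  1  3  0  0  2  1  1  3  0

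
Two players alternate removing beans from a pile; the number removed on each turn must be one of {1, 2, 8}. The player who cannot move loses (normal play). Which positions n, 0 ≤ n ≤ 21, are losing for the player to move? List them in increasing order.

0, 3, 6, 9, 12, 15, 18, 21

G(0) = 0
G(1) = mex{0} = 1
G(2) = mex{1,0} = 2
G(3) = mex{2,1} = 0
G(4) = mex{0,2} = 1
G(5) = mex{1,0} = 2
G(6) = mex{2,1} = 0
G(7) = mex{0,2} = 1
G(8) = mex{1,0,0} = 2
G(9) = mex{2,1,1} = 0
G(10) = mex{0,2,2} = 1
G(11) = mex{1,0,0} = 2
G(12) = mex{2,1,1} = 0
G(13) = mex{0,2,2} = 1
G(14) = mex{1,0,0} = 2
G(15) = mex{2,1,1} = 0
G(16) = mex{0,2,2} = 1
G(17) = mex{1,0,0} = 2
G(18) = mex{2,1,1} = 0
G(19) = mex{0,2,2} = 1
G(20) = mex{1,0,0} = 2
G(21) = mex{2,1,1} = 0
P-positions are exactly the n with G(n) = 0.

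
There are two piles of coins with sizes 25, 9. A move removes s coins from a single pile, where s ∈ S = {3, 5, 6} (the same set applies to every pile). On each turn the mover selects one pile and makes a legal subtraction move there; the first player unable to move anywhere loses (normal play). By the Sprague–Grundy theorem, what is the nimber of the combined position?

2

All piles use S = {3, 5, 6}:
G(0) = 0
G(1) = mex{} = 0
G(2) = mex{} = 0
G(3) = mex{0} = 1
G(4) = mex{0} = 1
G(5) = mex{0,0} = 1
G(6) = mex{1,0,0} = 2
G(7) = mex{1,0,0} = 2
G(8) = mex{1,1,0} = 2
G(9) = mex{2,1,1} = 0
G(10) = mex{2,1,1} = 0
G(11) = mex{2,2,1} = 0
G(12) = mex{0,2,2} = 1
G(13) = mex{0,2,2} = 1
G(14) = mex{0,0,2} = 1
G(15) = mex{1,0,0} = 2
G(16) = mex{1,0,0} = 2
G(17) = mex{1,1,0} = 2
G(18) = mex{2,1,1} = 0
G(19) = mex{2,1,1} = 0
G(20) = mex{2,2,1} = 0
G(21) = mex{0,2,2} = 1
G(22) = mex{0,2,2} = 1
G(23) = mex{0,0,2} = 1
G(24) = mex{1,0,0} = 2
G(25) = mex{1,0,0} = 2
Pile A: G(25) = 2.
Pile B: G(9) = 0.
Combined Grundy value = 2 ⊕ 0 = 2.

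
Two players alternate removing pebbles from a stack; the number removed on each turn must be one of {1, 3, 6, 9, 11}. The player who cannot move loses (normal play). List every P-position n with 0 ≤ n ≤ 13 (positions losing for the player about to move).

n :  0  1  2  3  4  5  6  7  8  9 10 11 12 13
G :  0  1  0  1  0  1  2  3  2  3  2  3  0  1
P-positions are exactly the n with G(n) = 0.

0, 2, 4, 12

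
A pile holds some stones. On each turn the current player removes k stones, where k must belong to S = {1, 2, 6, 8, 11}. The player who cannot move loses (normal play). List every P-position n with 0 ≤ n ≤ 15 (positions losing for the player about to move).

0, 3, 7, 10

G(0) = 0
G(1) = mex{0} = 1
G(2) = mex{1,0} = 2
G(3) = mex{2,1} = 0
G(4) = mex{0,2} = 1
G(5) = mex{1,0} = 2
G(6) = mex{2,1,0} = 3
G(7) = mex{3,2,1} = 0
G(8) = mex{0,3,2,0} = 1
G(9) = mex{1,0,0,1} = 2
G(10) = mex{2,1,1,2} = 0
G(11) = mex{0,2,2,0,0} = 1
G(12) = mex{1,0,3,1,1} = 2
G(13) = mex{2,1,0,2,2} = 3
G(14) = mex{3,2,1,3,0} = 4
G(15) = mex{4,3,2,0,1} = 5
P-positions are exactly the n with G(n) = 0.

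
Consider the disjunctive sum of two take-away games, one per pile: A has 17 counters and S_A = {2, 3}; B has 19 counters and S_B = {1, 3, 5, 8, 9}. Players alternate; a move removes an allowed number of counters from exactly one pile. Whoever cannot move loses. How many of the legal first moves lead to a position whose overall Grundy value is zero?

Pile A, S = {2, 3}:
n :  0  1  2  3  4  5  6  7  8  9 10 11 12 13 14 15 16 17
G :  0  0  1  1  2  0  0  1  1  2  0  0  1  1  2  0  0  1
G_A(17) = 1.
Pile B, S = {1, 3, 5, 8, 9}:
G(0) = 0
G(1) = mex{0} = 1
G(2) = mex{1} = 0
G(3) = mex{0,0} = 1
G(4) = mex{1,1} = 0
G(5) = mex{0,0,0} = 1
G(6) = mex{1,1,1} = 0
G(7) = mex{0,0,0} = 1
G(8) = mex{1,1,1,0} = 2
G(9) = mex{2,0,0,1,0} = 3
G(10) = mex{3,1,1,0,1} = 2
G(11) = mex{2,2,0,1,0} = 3
G(12) = mex{3,3,1,0,1} = 2
G(13) = mex{2,2,2,1,0} = 3
G(14) = mex{3,3,3,0,1} = 2
G(15) = mex{2,2,2,1,0} = 3
G(16) = mex{3,3,3,2,1} = 0
G(17) = mex{0,2,2,3,2} = 1
G(18) = mex{1,3,3,2,3} = 0
G(19) = mex{0,0,2,3,2} = 1
G_B(19) = 1.
Combined Grundy value = 1 ⊕ 1 = 0.
A winning move leaves total XOR = 0, i.e. changes one component's Grundy value g to g ⊕ X where X is the current total.
Pile A: target g' = 1⊕0 = 1, but every legal move changes the Grundy value (mex property), so 0 moves.
Pile B: target g' = 1⊕0 = 1, but every legal move changes the Grundy value (mex property), so 0 moves.

0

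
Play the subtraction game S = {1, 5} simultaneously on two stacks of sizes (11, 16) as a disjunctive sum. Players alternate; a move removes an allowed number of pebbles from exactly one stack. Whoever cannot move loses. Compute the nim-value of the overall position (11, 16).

All stacks use S = {1, 5}:
G(0) = 0
G(1) = mex{0} = 1
G(2) = mex{1} = 0
G(3) = mex{0} = 1
G(4) = mex{1} = 0
G(5) = mex{0,0} = 1
G(6) = mex{1,1} = 0
G(7) = mex{0,0} = 1
G(8) = mex{1,1} = 0
G(9) = mex{0,0} = 1
G(10) = mex{1,1} = 0
G(11) = mex{0,0} = 1
G(12) = mex{1,1} = 0
G(13) = mex{0,0} = 1
G(14) = mex{1,1} = 0
G(15) = mex{0,0} = 1
G(16) = mex{1,1} = 0
Stack A: G(11) = 1.
Stack B: G(16) = 0.
Combined Grundy value = 1 ⊕ 0 = 1.

1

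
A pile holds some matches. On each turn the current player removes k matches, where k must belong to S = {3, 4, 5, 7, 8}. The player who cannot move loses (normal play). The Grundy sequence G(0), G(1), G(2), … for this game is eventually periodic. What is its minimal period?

11

G(0) = 0
G(1) = mex{} = 0
G(2) = mex{} = 0
G(3) = mex{0} = 1
G(4) = mex{0,0} = 1
G(5) = mex{0,0,0} = 1
G(6) = mex{1,0,0} = 2
G(7) = mex{1,1,0,0} = 2
G(8) = mex{1,1,1,0,0} = 2
G(9) = mex{2,1,1,0,0} = 3
G(10) = mex{2,2,1,1,0} = 3
G(11) = mex{2,2,2,1,1} = 0
G(12) = mex{3,2,2,1,1} = 0
G(13) = mex{3,3,2,2,1} = 0
G(14) = mex{0,3,3,2,2} = 1
G(15) = mex{0,0,3,2,2} = 1
G(16) = mex{0,0,0,3,2} = 1
G(17) = mex{1,0,0,3,3} = 2
G(18) = mex{1,1,0,0,3} = 2
G(19) = mex{1,1,1,0,0} = 2
G(20) = mex{2,1,1,0,0} = 3
G(21) = mex{2,2,1,1,0} = 3
G(22) = mex{2,2,2,1,1} = 0
G(23) = mex{3,2,2,1,1} = 0
G(n+11) = G(n) holds for n = 0,…,7 (a full window of length max(S) = 8), so the sequence is purely periodic with period 11.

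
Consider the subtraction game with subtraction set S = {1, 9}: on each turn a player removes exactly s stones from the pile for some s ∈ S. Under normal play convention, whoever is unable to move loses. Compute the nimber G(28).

0

n :  0  1  2  3  4  5  6  7  8  9 10 11 12 13 14 15 16 17 18 19 20 21 22 23 24 25 26 27 28
G :  0  1  0  1  0  1  0  1  0  1  0  1  0  1  0  1  0  1  0  1  0  1  0  1  0  1  0  1  0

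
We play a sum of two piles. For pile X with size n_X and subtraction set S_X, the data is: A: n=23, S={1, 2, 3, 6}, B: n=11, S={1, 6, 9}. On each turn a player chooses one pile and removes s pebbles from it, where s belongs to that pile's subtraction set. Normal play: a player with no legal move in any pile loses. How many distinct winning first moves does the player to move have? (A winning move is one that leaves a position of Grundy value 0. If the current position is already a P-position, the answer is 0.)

2

Pile A, S = {1, 2, 3, 6}:
n :  0  1  2  3  4  5  6  7  8  9 10 11 12 13 14 15 16 17 18 19 20 21 22 23
G :  0  1  2  3  0  1  2  3  0  1  2  3  0  1  2  3  0  1  2  3  0  1  2  3
G_A(23) = 3.
Pile B, S = {1, 6, 9}:
n :  0  1  2  3  4  5  6  7  8  9 10 11
G :  0  1  0  1  0  1  2  0  1  2  3  2
G_B(11) = 2.
Combined Grundy value = 3 ⊕ 2 = 1.
A winning move leaves total XOR = 0, i.e. changes one component's Grundy value g to g ⊕ X where X is the current total.
Pile A: need g' = 3⊕1 = 2. Options: 23−1→G=2, 23−2→G=1, 23−3→G=0, 23−6→G=1. Hits: 1.
Pile B: need g' = 2⊕1 = 3. Options: 11−1→G=3, 11−6→G=1, 11−9→G=0. Hits: 1.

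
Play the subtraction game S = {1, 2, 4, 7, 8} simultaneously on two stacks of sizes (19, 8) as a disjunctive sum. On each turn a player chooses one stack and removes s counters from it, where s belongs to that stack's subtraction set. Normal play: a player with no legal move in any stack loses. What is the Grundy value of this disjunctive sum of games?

3

All stacks use S = {1, 2, 4, 7, 8}:
G(0) = 0
G(1) = mex{0} = 1
G(2) = mex{1,0} = 2
G(3) = mex{2,1} = 0
G(4) = mex{0,2,0} = 1
G(5) = mex{1,0,1} = 2
G(6) = mex{2,1,2} = 0
G(7) = mex{0,2,0,0} = 1
G(8) = mex{1,0,1,1,0} = 2
G(9) = mex{2,1,2,2,1} = 0
G(10) = mex{0,2,0,0,2} = 1
G(11) = mex{1,0,1,1,0} = 2
G(12) = mex{2,1,2,2,1} = 0
G(13) = mex{0,2,0,0,2} = 1
G(14) = mex{1,0,1,1,0} = 2
G(15) = mex{2,1,2,2,1} = 0
G(16) = mex{0,2,0,0,2} = 1
G(17) = mex{1,0,1,1,0} = 2
G(18) = mex{2,1,2,2,1} = 0
G(19) = mex{0,2,0,0,2} = 1
Stack A: G(19) = 1.
Stack B: G(8) = 2.
Combined Grundy value = 1 ⊕ 2 = 3.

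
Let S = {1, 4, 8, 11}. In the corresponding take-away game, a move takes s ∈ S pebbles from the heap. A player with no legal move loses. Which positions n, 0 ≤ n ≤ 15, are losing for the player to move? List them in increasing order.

G(0) = 0
G(1) = mex{0} = 1
G(2) = mex{1} = 0
G(3) = mex{0} = 1
G(4) = mex{1,0} = 2
G(5) = mex{2,1} = 0
G(6) = mex{0,0} = 1
G(7) = mex{1,1} = 0
G(8) = mex{0,2,0} = 1
G(9) = mex{1,0,1} = 2
G(10) = mex{2,1,0} = 3
G(11) = mex{3,0,1,0} = 2
G(12) = mex{2,1,2,1} = 0
G(13) = mex{0,2,0,0} = 1
G(14) = mex{1,3,1,1} = 0
G(15) = mex{0,2,0,2} = 1
P-positions are exactly the n with G(n) = 0.

0, 2, 5, 7, 12, 14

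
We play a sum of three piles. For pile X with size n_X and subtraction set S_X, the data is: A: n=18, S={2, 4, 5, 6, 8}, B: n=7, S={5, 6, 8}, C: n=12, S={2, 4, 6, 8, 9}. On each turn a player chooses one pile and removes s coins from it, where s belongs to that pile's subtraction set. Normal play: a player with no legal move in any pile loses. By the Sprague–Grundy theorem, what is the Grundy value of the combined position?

5

Pile A, S = {2, 4, 5, 6, 8}:
n :  0  1  2  3  4  5  6  7  8  9 10 11 12 13 14 15 16 17 18
G :  0  0  1  1  2  2  3  3  4  4  0  0  1  1  2  2  3  3  4
G_A(18) = 4.
Pile B, S = {5, 6, 8}:
G(0) = 0
G(1) = mex{} = 0
G(2) = mex{} = 0
G(3) = mex{} = 0
G(4) = mex{} = 0
G(5) = mex{0} = 1
G(6) = mex{0,0} = 1
G(7) = mex{0,0} = 1
G_B(7) = 1.
Pile C, S = {2, 4, 6, 8, 9}:
n :  0  1  2  3  4  5  6  7  8  9 10 11 12
G :  0  0  1  1  2  2  3  3  4  4  5  0  0
G_C(12) = 0.
Combined Grundy value = 4 ⊕ 1 ⊕ 0 = 5.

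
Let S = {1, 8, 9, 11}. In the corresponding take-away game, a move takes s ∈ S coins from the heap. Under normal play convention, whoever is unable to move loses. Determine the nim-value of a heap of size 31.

n :  0  1  2  3  4  5  6  7  8  9 10 11 12 13 14 15 16 17 18 19 20 21 22 23 24 25 26 27 28 29 30 31
G :  0  1  0  1  0  1  0  1  2  3  2  3  2  3  2  3  0  1  0  1  0  1  0  1  2  3  2  3  2  3  2  3

3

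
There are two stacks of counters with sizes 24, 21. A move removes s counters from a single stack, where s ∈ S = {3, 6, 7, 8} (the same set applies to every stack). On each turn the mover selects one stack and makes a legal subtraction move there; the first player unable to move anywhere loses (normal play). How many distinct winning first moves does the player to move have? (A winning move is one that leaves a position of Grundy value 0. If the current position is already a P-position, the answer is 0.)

All stacks use S = {3, 6, 7, 8}:
n :  0  1  2  3  4  5  6  7  8  9 10 11 12 13 14 15 16 17 18 19 20 21 22 23 24
G :  0  0  0  1  1  1  2  2  2  3  3  0  0  0  1  1  1  2  2  2  3  3  0  0  0
Stack A: G(24) = 0.
Stack B: G(21) = 3.
Combined Grundy value = 0 ⊕ 3 = 3.
A winning move leaves total XOR = 0, i.e. changes one component's Grundy value g to g ⊕ X where X is the current total.
Stack A: need g' = 0⊕3 = 3. Options: 24−3→G=3, 24−6→G=2, 24−7→G=2, 24−8→G=1. Hits: 1.
Stack B: need g' = 3⊕3 = 0. Options: 21−3→G=2, 21−6→G=1, 21−7→G=1, 21−8→G=0. Hits: 1.

2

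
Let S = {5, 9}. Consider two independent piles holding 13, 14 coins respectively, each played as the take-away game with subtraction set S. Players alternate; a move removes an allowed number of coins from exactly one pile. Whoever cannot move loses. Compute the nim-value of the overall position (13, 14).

All piles use S = {5, 9}:
G(0) = 0
G(1) = mex{} = 0
G(2) = mex{} = 0
G(3) = mex{} = 0
G(4) = mex{} = 0
G(5) = mex{0} = 1
G(6) = mex{0} = 1
G(7) = mex{0} = 1
G(8) = mex{0} = 1
G(9) = mex{0,0} = 1
G(10) = mex{1,0} = 2
G(11) = mex{1,0} = 2
G(12) = mex{1,0} = 2
G(13) = mex{1,0} = 2
G(14) = mex{1,1} = 0
Pile A: G(13) = 2.
Pile B: G(14) = 0.
Combined Grundy value = 2 ⊕ 0 = 2.

2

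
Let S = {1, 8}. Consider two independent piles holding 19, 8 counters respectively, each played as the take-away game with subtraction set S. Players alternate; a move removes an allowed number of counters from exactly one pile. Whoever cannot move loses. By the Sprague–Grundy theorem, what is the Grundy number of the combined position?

3

All piles use S = {1, 8}:
n :  0  1  2  3  4  5  6  7  8  9 10 11 12 13 14 15 16 17 18 19
G :  0  1  0  1  0  1  0  1  2  0  1  0  1  0  1  0  1  2  0  1
Pile A: G(19) = 1.
Pile B: G(8) = 2.
Combined Grundy value = 1 ⊕ 2 = 3.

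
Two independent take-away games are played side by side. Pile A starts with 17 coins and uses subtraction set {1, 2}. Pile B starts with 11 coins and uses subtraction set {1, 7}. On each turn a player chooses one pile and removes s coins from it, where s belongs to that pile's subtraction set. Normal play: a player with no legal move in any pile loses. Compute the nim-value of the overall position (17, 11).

Pile A, S = {1, 2}:
n :  0  1  2  3  4  5  6  7  8  9 10 11 12 13 14 15 16 17
G :  0  1  2  0  1  2  0  1  2  0  1  2  0  1  2  0  1  2
G_A(17) = 2.
Pile B, S = {1, 7}:
n :  0  1  2  3  4  5  6  7  8  9 10 11
G :  0  1  0  1  0  1  0  1  0  1  0  1
G_B(11) = 1.
Combined Grundy value = 2 ⊕ 1 = 3.

3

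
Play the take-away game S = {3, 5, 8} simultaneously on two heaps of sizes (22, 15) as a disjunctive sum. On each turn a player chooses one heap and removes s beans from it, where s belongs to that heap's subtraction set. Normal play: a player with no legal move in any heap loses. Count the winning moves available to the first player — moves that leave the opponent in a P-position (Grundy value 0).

2

All heaps use S = {3, 5, 8}:
G(0) = 0
G(1) = mex{} = 0
G(2) = mex{} = 0
G(3) = mex{0} = 1
G(4) = mex{0} = 1
G(5) = mex{0,0} = 1
G(6) = mex{1,0} = 2
G(7) = mex{1,0} = 2
G(8) = mex{1,1,0} = 2
G(9) = mex{2,1,0} = 3
G(10) = mex{2,1,0} = 3
G(11) = mex{2,2,1} = 0
G(12) = mex{3,2,1} = 0
G(13) = mex{3,2,1} = 0
G(14) = mex{0,3,2} = 1
G(15) = mex{0,3,2} = 1
G(16) = mex{0,0,2} = 1
G(17) = mex{1,0,3} = 2
G(18) = mex{1,0,3} = 2
G(19) = mex{1,1,0} = 2
G(20) = mex{2,1,0} = 3
G(21) = mex{2,1,0} = 3
G(22) = mex{2,2,1} = 0
Heap A: G(22) = 0.
Heap B: G(15) = 1.
Combined Grundy value = 0 ⊕ 1 = 1.
A winning move leaves total XOR = 0, i.e. changes one component's Grundy value g to g ⊕ X where X is the current total.
Heap A: need g' = 0⊕1 = 1. Options: 22−3→G=2, 22−5→G=2, 22−8→G=1. Hits: 1.
Heap B: need g' = 1⊕1 = 0. Options: 15−3→G=0, 15−5→G=3, 15−8→G=2. Hits: 1.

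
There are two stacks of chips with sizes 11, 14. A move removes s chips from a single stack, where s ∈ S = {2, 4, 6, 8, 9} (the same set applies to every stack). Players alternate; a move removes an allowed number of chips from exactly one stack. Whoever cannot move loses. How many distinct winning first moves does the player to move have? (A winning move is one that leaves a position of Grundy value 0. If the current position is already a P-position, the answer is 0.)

3

All stacks use S = {2, 4, 6, 8, 9}:
G(0) = 0
G(1) = mex{} = 0
G(2) = mex{0} = 1
G(3) = mex{0} = 1
G(4) = mex{1,0} = 2
G(5) = mex{1,0} = 2
G(6) = mex{2,1,0} = 3
G(7) = mex{2,1,0} = 3
G(8) = mex{3,2,1,0} = 4
G(9) = mex{3,2,1,0,0} = 4
G(10) = mex{4,3,2,1,0} = 5
G(11) = mex{4,3,2,1,1} = 0
G(12) = mex{5,4,3,2,1} = 0
G(13) = mex{0,4,3,2,2} = 1
G(14) = mex{0,5,4,3,2} = 1
Stack A: G(11) = 0.
Stack B: G(14) = 1.
Combined Grundy value = 0 ⊕ 1 = 1.
A winning move leaves total XOR = 0, i.e. changes one component's Grundy value g to g ⊕ X where X is the current total.
Stack A: need g' = 0⊕1 = 1. Options: 11−2→G=4, 11−4→G=3, 11−6→G=2, 11−8→G=1, 11−9→G=1. Hits: 2.
Stack B: need g' = 1⊕1 = 0. Options: 14−2→G=0, 14−4→G=5, 14−6→G=4, 14−8→G=3, 14−9→G=2. Hits: 1.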